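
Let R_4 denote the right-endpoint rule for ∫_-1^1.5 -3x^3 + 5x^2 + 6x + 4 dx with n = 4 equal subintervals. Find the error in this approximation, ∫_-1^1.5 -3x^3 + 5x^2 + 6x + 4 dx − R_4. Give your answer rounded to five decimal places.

Exact integral: ∫_-1^1.5 f(x) dx ≈ 17.9947917.
R_4 ≈ 20.9814453.
Error ≈ 17.9947917 − 20.9814453 ≈ -2.98665.

-2.98665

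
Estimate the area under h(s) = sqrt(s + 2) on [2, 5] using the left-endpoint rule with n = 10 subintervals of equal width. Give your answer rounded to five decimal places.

Δs = (5 − 2)/10 = 0.3.
Left endpoints: 2, 2.3, 2.6, 2.9, 3.2, 3.5, 3.8, 4.1, 4.4, 4.7.
h(2) ≈ 2.00000, h(2.3) ≈ 2.07364, h(2.6) ≈ 2.14476, h(2.9) ≈ 2.21359, h(3.2) ≈ 2.28035, h(3.5) ≈ 2.34521, h(3.8) ≈ 2.40832, h(4.1) ≈ 2.46982, h(4.4) ≈ 2.52982, h(4.7) ≈ 2.58844.
Sum = Δs · [h(2) + h(2.3) + h(2.6) + ...].
Sum ≈ 6.91619.

6.91619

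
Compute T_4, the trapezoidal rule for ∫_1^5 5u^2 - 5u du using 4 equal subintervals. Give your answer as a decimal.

150

Δu = (5 − 1)/4 = 1.
f(1) = 0, f(2) = 10, f(3) = 30, f(4) = 60, f(5) = 100.
T_4 = (Δu/2)·[f(u_0) + 2f(u_1) + 2f(u_2) + 2f(u_3) + f(u_4)].
Sum = 150.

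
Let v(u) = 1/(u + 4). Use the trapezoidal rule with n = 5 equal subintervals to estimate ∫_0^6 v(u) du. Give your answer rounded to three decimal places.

0.923

Δu = (6 − 0)/5 = 1.2.
v(0) = 0.25, v(1.2) = 5/26, v(2.4) = 0.15625, v(3.6) = 5/38, v(4.8) = 5/44, v(6) = 0.1.
T_5 = (Δu/2)·[v(u_0) + 2v(u_1) + ... + 2v(u_{4}) + v(u_5)].
Sum ≈ 0.923.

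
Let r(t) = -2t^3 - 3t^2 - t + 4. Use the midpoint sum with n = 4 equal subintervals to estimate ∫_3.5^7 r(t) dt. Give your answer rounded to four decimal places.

Δt = (7 − 3.5)/4 = 0.875.
Midpoints: 3.9375, 4.8125, 5.6875, 6.5625.
r(3.9375) = -345175/2048, r(4.8125) = -600493/2048, r(5.6875) = -955771/2048, r(6.5625) = -1427473/2048.
Sum = Δt · [r(3.9375) + r(4.8125) + r(5.6875) + r(6.5625)].
Sum ≈ -1422.2646.

-1422.2646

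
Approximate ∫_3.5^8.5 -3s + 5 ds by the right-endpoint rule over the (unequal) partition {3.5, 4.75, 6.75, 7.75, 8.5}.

Subinterval widths: 1.25, 2, 1, 0.75.
Right endpoints: 4.75, 6.75, 7.75, 8.5.
f(4.75) = -9.25, f(6.75) = -15.25, f(7.75) = -18.25, f(8.5) = -20.5.
Sum = Σ Δs_i · f(s_i).
Sum = -75.6875.

-75.6875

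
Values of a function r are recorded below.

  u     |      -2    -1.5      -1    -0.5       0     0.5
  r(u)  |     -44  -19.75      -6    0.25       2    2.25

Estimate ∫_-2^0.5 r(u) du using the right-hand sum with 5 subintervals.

Δu = 0.5.
Sum = 0.5·[(-19.75) + (-6) + 0.25 + 2 + 2.25] = -10.625.

-10.625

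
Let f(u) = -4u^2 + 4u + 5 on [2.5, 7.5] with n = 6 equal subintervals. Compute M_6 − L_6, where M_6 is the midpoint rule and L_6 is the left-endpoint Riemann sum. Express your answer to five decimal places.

-71.52778

M_6 ≈ -415.5092593.
L_6 ≈ -343.9814815.
M_6 − L_6 ≈ -71.52778.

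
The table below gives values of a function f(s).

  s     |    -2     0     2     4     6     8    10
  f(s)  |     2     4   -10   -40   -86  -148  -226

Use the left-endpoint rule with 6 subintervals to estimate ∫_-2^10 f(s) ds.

Δs = 2.
Sum = 2·[2 + 4 + (-10) + (-40) + (-86) + (-148)] = -556.

-556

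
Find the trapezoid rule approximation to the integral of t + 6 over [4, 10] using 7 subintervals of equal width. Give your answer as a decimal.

78

Δt = (10 − 4)/7 = 6/7.
f(4) = 10, f(34/7) = 76/7, f(40/7) = 82/7, f(46/7) = 88/7, f(52/7) = 94/7, f(58/7) = 100/7, f(64/7) = 106/7, f(10) = 16.
T_7 = (Δt/2)·[f(t_0) + 2f(t_1) + ... + 2f(t_{6}) + f(t_7)].
Sum = 78.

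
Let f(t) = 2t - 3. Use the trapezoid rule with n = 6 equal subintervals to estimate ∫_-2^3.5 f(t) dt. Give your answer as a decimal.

Δt = (3.5 − (-2))/6 = 11/12.
f(-2) = -7, f(-13/12) = -31/6, f(-1/6) = -10/3, f(0.75) = -1.5, f(5/3) = 1/3, f(31/12) = 13/6, f(3.5) = 4.
T_6 = (Δt/2)·[f(t_0) + 2f(t_1) + ... + 2f(t_{5}) + f(t_6)].
Sum = -8.25.

-8.25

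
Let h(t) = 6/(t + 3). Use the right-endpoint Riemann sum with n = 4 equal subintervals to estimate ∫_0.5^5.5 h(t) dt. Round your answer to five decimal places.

Δt = (5.5 − 0.5)/4 = 1.25.
Right endpoints: 1.75, 3, 4.25, 5.5.
h(1.75) = 24/19, h(3) = 1, h(4.25) = 24/29, h(5.5) = 12/17.
Sum = Δt · [h(1.75) + h(3) + h(4.25) + h(5.5)].
Sum ≈ 4.74578.

4.74578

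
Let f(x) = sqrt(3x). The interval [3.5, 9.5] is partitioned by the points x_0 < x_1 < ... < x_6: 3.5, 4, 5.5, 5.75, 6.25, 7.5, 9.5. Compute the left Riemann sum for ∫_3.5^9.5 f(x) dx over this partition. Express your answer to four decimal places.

Subinterval widths: 0.5, 1.5, 0.25, 0.5, 1.25, 2.
Left endpoints: 3.5, 4, 5.5, 5.75, 6.25, 7.5.
f(3.5) ≈ 3.2404, f(4) ≈ 3.4641, f(5.5) ≈ 4.0620, f(5.75) ≈ 4.1533, f(6.25) ≈ 4.3301, f(7.5) ≈ 4.7434.
Sum = Σ Δx_i · f(x_i).
Sum ≈ 24.8080.

24.8080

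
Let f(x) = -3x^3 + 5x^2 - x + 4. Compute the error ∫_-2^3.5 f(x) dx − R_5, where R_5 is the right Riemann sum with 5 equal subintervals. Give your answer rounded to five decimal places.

Exact integral: ∫_-2^3.5 f(x) dx ≈ 2.1197917.
R_5 = -64.1025.
Error ≈ 2.1197917 − (-64.1025) ≈ 66.22229.

66.22229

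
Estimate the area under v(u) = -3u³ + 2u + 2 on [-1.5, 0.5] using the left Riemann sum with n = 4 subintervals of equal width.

7.75

Δu = (0.5 − (-1.5))/4 = 0.5.
Left endpoints: -1.5, -1, -0.5, 0.
v(-1.5) = 9.125, v(-1) = 3, v(-0.5) = 1.375, v(0) = 2.
Sum = Δu · [v(-1.5) + v(-1) + v(-0.5) + v(0)].
Sum = 7.75.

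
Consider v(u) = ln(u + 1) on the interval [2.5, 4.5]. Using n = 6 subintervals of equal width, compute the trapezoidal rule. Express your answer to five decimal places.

2.99048

Δu = (4.5 − 2.5)/6 = 1/3.
v(2.5) ≈ 1.25276, v(17/6) ≈ 1.34373, v(19/6) ≈ 1.42712, v(3.5) ≈ 1.50408, v(23/6) ≈ 1.57554, v(25/6) ≈ 1.64223, v(4.5) ≈ 1.70475.
T_6 = (Δu/2)·[v(u_0) + 2v(u_1) + ... + 2v(u_{5}) + v(u_6)].
Sum ≈ 2.99048.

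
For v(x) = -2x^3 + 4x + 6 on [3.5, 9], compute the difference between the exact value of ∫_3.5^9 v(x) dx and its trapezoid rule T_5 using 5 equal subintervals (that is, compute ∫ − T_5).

41.59375

Exact integral: ∫_3.5^9 v(x) dx = -3034.96875.
T_5 = -3076.5625.
Error = -3034.96875 − (-3076.5625) = 41.59375.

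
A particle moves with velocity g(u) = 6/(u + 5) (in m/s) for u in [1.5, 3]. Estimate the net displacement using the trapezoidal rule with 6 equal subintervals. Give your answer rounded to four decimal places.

Δu = (3 − 1.5)/6 = 0.25.
g(1.5) = 12/13, g(1.75) = 8/9, g(2) = 6/7, g(2.25) = 24/29, g(2.5) = 0.8, g(2.75) = 24/31, g(3) = 0.75.
T_6 = (Δu/2)·[g(u_0) + 2g(u_1) + ... + 2g(u_{5}) + g(u_6)].
Sum ≈ 1.2461.

1.2461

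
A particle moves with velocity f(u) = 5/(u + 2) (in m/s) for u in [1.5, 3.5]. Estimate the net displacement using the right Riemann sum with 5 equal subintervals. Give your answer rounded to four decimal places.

Δu = (3.5 − 1.5)/5 = 0.4.
Right endpoints: 1.9, 2.3, 2.7, 3.1, 3.5.
f(1.9) = 50/39, f(2.3) = 50/43, f(2.7) = 50/47, f(3.1) = 50/51, f(3.5) = 10/11.
Sum = Δu · [f(1.9) + f(2.3) + f(2.7) + f(3.1) + f(3.5)].
Sum ≈ 2.1593.

2.1593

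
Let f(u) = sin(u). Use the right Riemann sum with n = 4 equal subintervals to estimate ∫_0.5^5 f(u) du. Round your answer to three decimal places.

-0.279

Δu = (5 − 0.5)/4 = 1.125.
Right endpoints: 1.625, 2.75, 3.875, 5.
f(1.625) ≈ 0.999, f(2.75) ≈ 0.382, f(3.875) ≈ -0.669, f(5) ≈ -0.959.
Sum = Δu · [f(1.625) + f(2.75) + f(3.875) + f(5)].
Sum ≈ -0.279.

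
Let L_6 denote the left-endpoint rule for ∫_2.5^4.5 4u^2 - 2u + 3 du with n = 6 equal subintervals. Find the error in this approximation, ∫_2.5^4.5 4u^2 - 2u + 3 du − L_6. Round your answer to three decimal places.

8.519

Exact integral: ∫_2.5^4.5 f(u) du ≈ 92.66667.
L_6 ≈ 84.14815.
Error ≈ 92.66667 − 84.14815 ≈ 8.519.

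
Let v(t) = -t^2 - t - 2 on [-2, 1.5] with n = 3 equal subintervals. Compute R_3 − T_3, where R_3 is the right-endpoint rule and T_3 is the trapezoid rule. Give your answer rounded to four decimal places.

-1.0208

R_3 ≈ -11.731481.
T_3 ≈ -10.710648.
R_3 − T_3 ≈ -1.0208.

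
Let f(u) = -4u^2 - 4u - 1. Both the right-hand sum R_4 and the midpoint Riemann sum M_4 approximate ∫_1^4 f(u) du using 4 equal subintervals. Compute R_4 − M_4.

-28.6875

R_4 = -145.125.
M_4 = -116.4375.
R_4 − M_4 = -28.6875.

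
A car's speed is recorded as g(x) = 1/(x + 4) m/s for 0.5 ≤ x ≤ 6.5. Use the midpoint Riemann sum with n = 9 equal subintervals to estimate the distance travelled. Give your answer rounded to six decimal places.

0.846555

Δx = (6.5 − 0.5)/9 = 2/3.
Midpoints: 5/6, 1.5, 13/6, 17/6, 3.5, 25/6, 29/6, 5.5, 37/6.
g(5/6) = 6/29, g(1.5) = 2/11, g(13/6) = 6/37, g(17/6) = 6/41, g(3.5) = 2/15, g(25/6) = 6/49, g(29/6) = 6/53, g(5.5) = 2/19, g(37/6) = 6/61.
Sum = Δx · [g(5/6) + g(1.5) + g(13/6) + ...].
Sum ≈ 0.846555.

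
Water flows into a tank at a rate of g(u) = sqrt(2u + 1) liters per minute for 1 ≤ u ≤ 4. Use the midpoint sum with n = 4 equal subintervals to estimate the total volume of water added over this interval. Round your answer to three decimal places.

7.274

Δu = (4 − 1)/4 = 0.75.
Midpoints: 1.375, 2.125, 2.875, 3.625.
g(1.375) ≈ 1.936, g(2.125) ≈ 2.291, g(2.875) ≈ 2.598, g(3.625) ≈ 2.872.
Sum = Δu · [g(1.375) + g(2.125) + g(2.875) + g(3.625)].
Sum ≈ 7.274.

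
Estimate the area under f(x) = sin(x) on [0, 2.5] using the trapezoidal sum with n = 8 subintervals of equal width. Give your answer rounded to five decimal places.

1.78646

Δx = (2.5 − 0)/8 = 0.3125.
f(0) ≈ 0.00000, f(0.3125) ≈ 0.30744, f(0.625) ≈ 0.58510, f(0.9375) ≈ 0.80608, f(1.25) ≈ 0.94898, f(1.5625) ≈ 0.99997, f(1.875) ≈ 0.95409, f(2.1875) ≈ 0.81579, f(2.5) ≈ 0.59847.
T_8 = (Δx/2)·[f(x_0) + 2f(x_1) + ... + 2f(x_{7}) + f(x_8)].
Sum ≈ 1.78646.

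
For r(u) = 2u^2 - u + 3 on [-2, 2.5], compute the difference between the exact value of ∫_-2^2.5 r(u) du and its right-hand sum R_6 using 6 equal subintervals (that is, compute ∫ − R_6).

Exact integral: ∫_-2^2.5 r(u) du = 28.125.
R_6 = 28.96875.
Error = 28.125 − 28.96875 = -0.84375.

-0.84375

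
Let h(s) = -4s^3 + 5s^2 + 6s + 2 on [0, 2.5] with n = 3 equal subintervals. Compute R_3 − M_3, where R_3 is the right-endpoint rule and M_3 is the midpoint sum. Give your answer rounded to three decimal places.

R_3 ≈ 1.06481.
M_3 ≈ 12.17593.
R_3 − M_3 ≈ -11.111.

-11.111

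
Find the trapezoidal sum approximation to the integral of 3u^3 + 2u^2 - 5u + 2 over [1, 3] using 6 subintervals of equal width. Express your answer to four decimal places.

Δu = (3 − 1)/6 = 1/3.
f(1) = 2, f(4/3) = 6, f(5/3) = 118/9, f(2) = 24, f(7/3) = 118/3, f(8/3) = 538/9, f(3) = 86.
T_6 = (Δu/2)·[f(u_0) + 2f(u_1) + ... + 2f(u_{5}) + f(u_6)].
Sum ≈ 62.0741.

62.0741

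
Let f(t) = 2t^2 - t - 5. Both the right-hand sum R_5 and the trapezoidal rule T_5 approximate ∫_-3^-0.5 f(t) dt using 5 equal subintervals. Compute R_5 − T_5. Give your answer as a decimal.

R_5 = 5.
T_5 = 10.
R_5 − T_5 = -5.

-5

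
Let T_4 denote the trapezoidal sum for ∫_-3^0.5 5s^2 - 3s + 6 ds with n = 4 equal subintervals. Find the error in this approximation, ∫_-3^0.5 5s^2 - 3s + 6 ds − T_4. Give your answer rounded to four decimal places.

-2.2331

Exact integral: ∫_-3^0.5 f(s) ds ≈ 79.333333.
T_4 = 81.56640625.
Error ≈ 79.333333 − 81.56640625 ≈ -2.2331.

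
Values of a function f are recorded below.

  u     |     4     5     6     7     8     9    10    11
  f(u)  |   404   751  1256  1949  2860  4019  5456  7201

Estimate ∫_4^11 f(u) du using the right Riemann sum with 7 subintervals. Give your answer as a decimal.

23492

Δu = 1.
Sum = 1·[751 + 1256 + 1949 + 2860 + 4019 + 5456 + 7201] = 23492.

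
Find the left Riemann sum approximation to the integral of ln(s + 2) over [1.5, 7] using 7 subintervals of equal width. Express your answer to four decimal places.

Δs = (7 − 1.5)/7 = 11/14.
Left endpoints: 1.5, 16/7, 43/14, 27/7, 65/14, 38/7, 87/14.
f(1.5) ≈ 1.2528, f(16/7) ≈ 1.4553, f(43/14) ≈ 1.6236, f(27/7) ≈ 1.7677, f(65/14) ≈ 1.8935, f(38/7) ≈ 2.0053, f(87/14) ≈ 2.1059.
Sum = Δs · [f(1.5) + f(16/7) + f(43/14) + ...].
Sum ≈ 9.5104.

9.5104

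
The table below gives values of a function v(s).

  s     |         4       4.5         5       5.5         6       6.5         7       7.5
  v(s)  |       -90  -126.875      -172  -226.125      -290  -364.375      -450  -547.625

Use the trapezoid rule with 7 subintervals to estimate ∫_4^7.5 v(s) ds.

-974.09375

Δs = 0.5.
T_7 = (0.5/2)·[(-90) + 2·(-126.875) + 2·(-172) + 2·(-226.125) + 2·(-290) + 2·(-364.375) + 2·(-450) + (-547.625)] = -974.09375.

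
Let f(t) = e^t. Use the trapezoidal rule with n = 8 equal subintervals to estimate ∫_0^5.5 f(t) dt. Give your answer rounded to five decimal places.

253.21570

Δt = (5.5 − 0)/8 = 0.6875.
f(0) ≈ 1.00000, f(0.6875) ≈ 1.98874, f(1.375) ≈ 3.95508, f(2.0625) ≈ 7.86561, f(2.75) ≈ 15.64263, f(3.4375) ≈ 31.10909, f(4.125) ≈ 61.86781, f(4.8125) ≈ 123.03883, f(5.5) ≈ 244.69193.
T_8 = (Δt/2)·[f(t_0) + 2f(t_1) + ... + 2f(t_{7}) + f(t_8)].
Sum ≈ 253.21570.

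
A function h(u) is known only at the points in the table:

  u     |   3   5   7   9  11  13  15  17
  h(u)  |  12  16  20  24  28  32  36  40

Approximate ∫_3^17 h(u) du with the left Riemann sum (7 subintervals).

Δu = 2.
Sum = 2·[12 + 16 + 20 + 24 + 28 + 32 + 36] = 336.

336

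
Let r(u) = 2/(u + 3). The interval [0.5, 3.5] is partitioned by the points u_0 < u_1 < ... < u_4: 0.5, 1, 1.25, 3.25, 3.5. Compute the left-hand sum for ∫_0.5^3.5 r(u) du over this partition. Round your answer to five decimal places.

Subinterval widths: 0.5, 0.25, 2, 0.25.
Left endpoints: 0.5, 1, 1.25, 3.25.
r(0.5) = 4/7, r(1) = 0.5, r(1.25) = 8/17, r(3.25) = 0.32.
Sum = Σ Δu_i · r(u_i).
Sum ≈ 1.43189.

1.43189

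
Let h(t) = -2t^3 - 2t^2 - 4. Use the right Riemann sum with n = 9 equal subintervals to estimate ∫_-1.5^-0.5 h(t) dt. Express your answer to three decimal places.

-3.797

Δt = (-0.5 − (-1.5))/9 = 1/9.
Right endpoints: -25/18, -23/18, -7/6, -19/18, -17/18, -5/6, -13/18, -11/18, -0.5.
h(-25/18) = -7289/2916, h(-23/18) = -9019/2916, h(-7/6) = -383/108, h(-19/18) = -11303/2916, h(-17/18) = -11953/2916, h(-5/6) = -457/108, h(-13/18) = -12509/2916, h(-11/18) = -12511/2916, h(-0.5) = -4.25.
Sum = Δt · [h(-25/18) + h(-23/18) + h(-7/6) + ...].
Sum ≈ -3.797.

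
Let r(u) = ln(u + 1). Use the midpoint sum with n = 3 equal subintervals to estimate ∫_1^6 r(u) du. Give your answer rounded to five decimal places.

7.27448

Δu = (6 − 1)/3 = 5/3.
Midpoints: 11/6, 3.5, 31/6.
r(11/6) ≈ 1.04145, r(3.5) ≈ 1.50408, r(31/6) ≈ 1.81916.
Sum = Δu · [r(11/6) + r(3.5) + r(31/6)].
Sum ≈ 7.27448.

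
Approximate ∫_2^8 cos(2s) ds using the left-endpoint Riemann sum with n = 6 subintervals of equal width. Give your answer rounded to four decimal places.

0.3025

Δs = (8 − 2)/6 = 1.
Left endpoints: 2, 3, 4, 5, 6, 7.
f(2) ≈ -0.6536, f(3) ≈ 0.9602, f(4) ≈ -0.1455, f(5) ≈ -0.8391, f(6) ≈ 0.8439, f(7) ≈ 0.1367.
Sum = Δs · [f(2) + f(3) + f(4) + ...].
Sum ≈ 0.3025.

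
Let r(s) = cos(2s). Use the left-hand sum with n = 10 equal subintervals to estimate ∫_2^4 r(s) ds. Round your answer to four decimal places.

0.8106

Δs = (4 − 2)/10 = 0.2.
Left endpoints: 2, 2.2, 2.4, 2.6, 2.8, 3, 3.2, 3.4, 3.6, 3.8.
r(2) ≈ -0.6536, r(2.2) ≈ -0.3073, r(2.4) ≈ 0.0875, r(2.6) ≈ 0.4685, r(2.8) ≈ 0.7756, r(3) ≈ 0.9602, r(3.2) ≈ 0.9932, r(3.4) ≈ 0.8694, r(3.6) ≈ 0.6084, r(3.8) ≈ 0.2513.
Sum = Δs · [r(2) + r(2.2) + r(2.4) + ...].
Sum ≈ 0.8106.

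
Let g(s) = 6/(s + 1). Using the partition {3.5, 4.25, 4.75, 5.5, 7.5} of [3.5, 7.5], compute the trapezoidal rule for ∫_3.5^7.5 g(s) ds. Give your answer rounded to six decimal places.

Subinterval widths: 0.75, 0.5, 0.75, 2.
g(3.5) = 4/3, g(4.25) = 8/7, g(4.75) = 24/23, g(5.5) = 12/13, g(7.5) = 12/17.
On each subinterval the trapezoid contributes (Δs_i/2)·[g(s_{i-1}) + g(s_i)].
Sum ≈ 3.841573.

3.841573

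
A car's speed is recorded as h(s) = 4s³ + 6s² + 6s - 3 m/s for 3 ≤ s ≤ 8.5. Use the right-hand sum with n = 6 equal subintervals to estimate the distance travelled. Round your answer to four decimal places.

7809.7899

Δs = (8.5 − 3)/6 = 11/12.
Right endpoints: 47/12, 29/6, 5.75, 20/3, 91/12, 8.5.
h(47/12) = 152441/432, h(29/6) = 16681/27, h(5.75) = 990.3125, h(20/3) = 40199/27, h(91/12) = 920989/432, h(8.5) = 2938.
Sum = Δs · [h(47/12) + h(29/6) + h(5.75) + ...].
Sum ≈ 7809.7899.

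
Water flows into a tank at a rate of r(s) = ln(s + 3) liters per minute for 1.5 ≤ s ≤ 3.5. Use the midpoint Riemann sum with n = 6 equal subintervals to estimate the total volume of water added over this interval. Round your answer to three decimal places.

Δs = (3.5 − 1.5)/6 = 1/3.
Midpoints: 5/3, 2, 7/3, 8/3, 3, 10/3.
r(5/3) ≈ 1.540, r(2) ≈ 1.609, r(7/3) ≈ 1.674, r(8/3) ≈ 1.735, r(3) ≈ 1.792, r(10/3) ≈ 1.846.
Sum = Δs · [r(5/3) + r(2) + r(7/3) + ...].
Sum ≈ 3.399.

3.399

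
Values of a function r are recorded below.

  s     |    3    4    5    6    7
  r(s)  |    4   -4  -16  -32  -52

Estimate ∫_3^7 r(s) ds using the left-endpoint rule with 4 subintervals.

-48

Δs = 1.
Sum = 1·[4 + (-4) + (-16) + (-32)] = -48.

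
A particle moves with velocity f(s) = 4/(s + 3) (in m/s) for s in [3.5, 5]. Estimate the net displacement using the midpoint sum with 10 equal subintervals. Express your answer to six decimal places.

Δs = (5 − 3.5)/10 = 0.15.
Midpoints: 3.575, 3.725, 3.875, 4.025, 4.175, 4.325, 4.475, 4.625, 4.775, 4.925.
f(3.575) = 160/263, f(3.725) = 160/269, f(3.875) = 32/55, f(4.025) = 160/281, f(4.175) = 160/287, f(4.325) = 160/293, f(4.475) = 160/299, f(4.625) = 32/61, f(4.775) = 160/311, f(4.925) = 160/317.
Sum = Δs · [f(3.575) + f(3.725) + f(3.875) + ...].
Sum ≈ 0.830527.

0.830527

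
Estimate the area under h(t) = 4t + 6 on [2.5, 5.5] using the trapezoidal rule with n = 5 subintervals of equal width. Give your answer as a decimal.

Δt = (5.5 − 2.5)/5 = 0.6.
h(2.5) = 16, h(3.1) = 18.4, h(3.7) = 20.8, h(4.3) = 23.2, h(4.9) = 25.6, h(5.5) = 28.
T_5 = (Δt/2)·[h(t_0) + 2h(t_1) + ... + 2h(t_{4}) + h(t_5)].
Sum = 66.

66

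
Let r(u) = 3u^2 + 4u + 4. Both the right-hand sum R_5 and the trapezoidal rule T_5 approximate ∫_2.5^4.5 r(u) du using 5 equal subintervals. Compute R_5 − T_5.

10

R_5 = 121.66.
T_5 = 111.66.
R_5 − T_5 = 10.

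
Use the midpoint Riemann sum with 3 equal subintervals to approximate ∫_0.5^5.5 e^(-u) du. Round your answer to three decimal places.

0.538

Δu = (5.5 − 0.5)/3 = 5/3.
Midpoints: 4/3, 3, 14/3.
f(4/3) ≈ 0.264, f(3) ≈ 0.050, f(14/3) ≈ 0.009.
Sum = Δu · [f(4/3) + f(3) + f(14/3)].
Sum ≈ 0.538.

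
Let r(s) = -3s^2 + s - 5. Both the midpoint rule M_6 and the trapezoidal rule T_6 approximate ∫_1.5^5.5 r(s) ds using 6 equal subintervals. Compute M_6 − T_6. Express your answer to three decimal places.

1.333

M_6 ≈ -168.55556.
T_6 ≈ -169.88889.
M_6 − T_6 ≈ 1.333.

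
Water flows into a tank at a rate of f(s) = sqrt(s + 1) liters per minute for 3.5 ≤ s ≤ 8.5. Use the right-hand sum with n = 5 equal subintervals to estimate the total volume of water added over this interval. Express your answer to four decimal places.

13.6310

Δs = (8.5 − 3.5)/5 = 1.
Right endpoints: 4.5, 5.5, 6.5, 7.5, 8.5.
f(4.5) ≈ 2.3452, f(5.5) ≈ 2.5495, f(6.5) ≈ 2.7386, f(7.5) ≈ 2.9155, f(8.5) ≈ 3.0822.
Sum = Δs · [f(4.5) + f(5.5) + f(6.5) + f(7.5) + f(8.5)].
Sum ≈ 13.6310.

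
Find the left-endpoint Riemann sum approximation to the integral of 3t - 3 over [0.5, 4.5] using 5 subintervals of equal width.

13.2

Δt = (4.5 − 0.5)/5 = 0.8.
Left endpoints: 0.5, 1.3, 2.1, 2.9, 3.7.
f(0.5) = -1.5, f(1.3) = 0.9, f(2.1) = 3.3, f(2.9) = 5.7, f(3.7) = 8.1.
Sum = Δt · [f(0.5) + f(1.3) + f(2.1) + f(2.9) + f(3.7)].
Sum = 13.2.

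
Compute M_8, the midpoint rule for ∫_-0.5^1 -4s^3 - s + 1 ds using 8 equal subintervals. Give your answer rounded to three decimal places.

Δs = (1 − (-0.5))/8 = 0.1875.
Midpoints: -0.40625, -0.21875, -0.03125, 0.15625, 0.34375, 0.53125, 0.71875, 0.90625.
f(-0.40625) = 13717/8192, f(-0.21875) = 10327/8192, f(-0.03125) = 8449/8192, f(0.15625) = 6787/8192, f(0.34375) = 4045/8192, f(0.53125) = -1073/8192, f(0.71875) = -9863/8192, f(0.90625) = -23621/8192.
Sum = Δs · [f(-0.40625) + f(-0.21875) + f(-0.03125) + ...].
Sum ≈ 0.201.

0.201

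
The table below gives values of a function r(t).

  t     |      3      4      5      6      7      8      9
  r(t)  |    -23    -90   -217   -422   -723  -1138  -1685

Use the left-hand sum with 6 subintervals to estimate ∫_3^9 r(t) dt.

Δt = 1.
Sum = 1·[(-23) + (-90) + (-217) + (-422) + (-723) + (-1138)] = -2613.

-2613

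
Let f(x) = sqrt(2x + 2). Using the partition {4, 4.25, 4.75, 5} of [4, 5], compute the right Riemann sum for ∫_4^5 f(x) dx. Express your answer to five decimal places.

Subinterval widths: 0.25, 0.5, 0.25.
Right endpoints: 4.25, 4.75, 5.
f(4.25) ≈ 3.24037, f(4.75) ≈ 3.39116, f(5) ≈ 3.46410.
Sum = Σ Δx_i · f(x_i).
Sum ≈ 3.37170.

3.37170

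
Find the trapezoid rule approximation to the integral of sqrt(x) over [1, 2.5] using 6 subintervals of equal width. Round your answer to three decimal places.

Δx = (2.5 − 1)/6 = 0.25.
f(1) ≈ 1.000, f(1.25) ≈ 1.118, f(1.5) ≈ 1.225, f(1.75) ≈ 1.323, f(2) ≈ 1.414, f(2.25) ≈ 1.500, f(2.5) ≈ 1.581.
T_6 = (Δx/2)·[f(x_0) + 2f(x_1) + ... + 2f(x_{5}) + f(x_6)].
Sum ≈ 1.968.

1.968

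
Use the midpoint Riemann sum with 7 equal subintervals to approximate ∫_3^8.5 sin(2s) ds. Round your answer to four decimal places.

Δs = (8.5 − 3)/7 = 11/14.
Midpoints: 95/28, 117/28, 139/28, 5.75, 183/28, 205/28, 227/28.
f(95/28) ≈ 0.4816, f(117/28) ≈ 0.8761, f(139/28) ≈ -0.4828, f(5.75) ≈ -0.8755, f(183/28) ≈ 0.4839, f(205/28) ≈ 0.8748, f(227/28) ≈ -0.4850.
Sum = Δs · [f(95/28) + f(117/28) + f(139/28) + ...].
Sum ≈ 0.6861.

0.6861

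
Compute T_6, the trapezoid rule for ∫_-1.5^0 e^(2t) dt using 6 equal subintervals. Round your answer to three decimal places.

Δt = (0 − (-1.5))/6 = 0.25.
f(-1.5) ≈ 0.050, f(-1.25) ≈ 0.082, f(-1) ≈ 0.135, f(-0.75) ≈ 0.223, f(-0.5) ≈ 0.368, f(-0.25) ≈ 0.607, f(0) ≈ 1.000.
T_6 = (Δt/2)·[f(t_0) + 2f(t_1) + ... + 2f(t_{5}) + f(t_6)].
Sum ≈ 0.485.

0.485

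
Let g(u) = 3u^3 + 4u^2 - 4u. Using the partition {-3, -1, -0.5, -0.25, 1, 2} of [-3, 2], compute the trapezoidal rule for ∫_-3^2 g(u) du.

Subinterval widths: 2, 0.5, 0.25, 1.25, 1.
g(-3) = -33, g(-1) = 5, g(-0.5) = 2.625, g(-0.25) = 1.203125, g(1) = 3, g(2) = 32.
On each subinterval the trapezoid contributes (Δu_i/2)·[g(u_{i-1}) + g(u_i)].
Sum = -5.48828125.

-5.48828125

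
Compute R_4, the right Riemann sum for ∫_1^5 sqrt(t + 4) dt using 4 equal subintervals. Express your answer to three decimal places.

10.924

Δt = (5 − 1)/4 = 1.
Right endpoints: 2, 3, 4, 5.
f(2) ≈ 2.449, f(3) ≈ 2.646, f(4) ≈ 2.828, f(5) ≈ 3.000.
Sum = Δt · [f(2) + f(3) + f(4) + f(5)].
Sum ≈ 10.924.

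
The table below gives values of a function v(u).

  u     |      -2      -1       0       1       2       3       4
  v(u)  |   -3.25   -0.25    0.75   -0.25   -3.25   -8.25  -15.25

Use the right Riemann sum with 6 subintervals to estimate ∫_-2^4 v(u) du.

Δu = 1.
Sum = 1·[(-0.25) + 0.75 + (-0.25) + (-3.25) + (-8.25) + (-15.25)] = -26.5.

-26.5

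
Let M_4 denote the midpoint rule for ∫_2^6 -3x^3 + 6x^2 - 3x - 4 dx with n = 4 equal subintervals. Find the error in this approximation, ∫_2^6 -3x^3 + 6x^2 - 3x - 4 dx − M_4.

-10

Exact integral: ∫_2^6 f(x) dx = -608.
M_4 = -598.
Error = -608 − (-598) = -10.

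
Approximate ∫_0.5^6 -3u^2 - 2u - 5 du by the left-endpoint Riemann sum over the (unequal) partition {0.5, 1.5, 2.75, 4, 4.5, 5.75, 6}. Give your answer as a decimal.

Subinterval widths: 1, 1.25, 1.25, 0.5, 1.25, 0.25.
Left endpoints: 0.5, 1.5, 2.75, 4, 4.5, 5.75.
f(0.5) = -6.75, f(1.5) = -14.75, f(2.75) = -33.1875, f(4) = -61, f(4.5) = -74.75, f(5.75) = -115.6875.
Sum = Σ Δu_i · f(u_i).
Sum = -219.53125.

-219.53125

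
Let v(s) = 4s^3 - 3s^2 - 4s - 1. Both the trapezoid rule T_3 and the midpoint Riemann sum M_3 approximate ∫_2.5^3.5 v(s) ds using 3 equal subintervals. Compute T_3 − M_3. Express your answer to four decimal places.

0.9167

T_3 ≈ 71.361111.
M_3 ≈ 70.444444.
T_3 − M_3 ≈ 0.9167.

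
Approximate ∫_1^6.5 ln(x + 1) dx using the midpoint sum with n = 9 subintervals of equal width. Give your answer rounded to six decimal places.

Δx = (6.5 − 1)/9 = 11/18.
Midpoints: 47/36, 23/12, 91/36, 113/36, 3.75, 157/36, 179/36, 67/12, 223/36.
f(47/36) ≈ 0.835322, f(23/12) ≈ 1.070441, f(91/36) ≈ 1.260668, f(113/36) ≈ 1.420427, f(3.75) ≈ 1.558145, f(157/36) ≈ 1.679171, f(179/36) ≈ 1.787119, f(67/12) ≈ 1.884541, f(223/36) ≈ 1.973309.
Sum = Δx · [f(47/36) + f(23/12) + f(91/36) + ...].
Sum ≈ 8.231143.

8.231143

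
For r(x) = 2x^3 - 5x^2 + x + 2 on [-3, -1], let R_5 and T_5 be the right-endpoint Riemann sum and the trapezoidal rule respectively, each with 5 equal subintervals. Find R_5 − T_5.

R_5 = -65.44.
T_5 = -84.24.
R_5 − T_5 = 18.8.

18.8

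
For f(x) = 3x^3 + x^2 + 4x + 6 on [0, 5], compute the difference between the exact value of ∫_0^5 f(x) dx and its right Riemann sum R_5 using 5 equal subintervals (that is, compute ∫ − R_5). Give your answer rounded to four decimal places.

-229.5833

Exact integral: ∫_0^5 f(x) dx ≈ 590.416667.
R_5 = 820.
Error ≈ 590.416667 − 820 ≈ -229.5833.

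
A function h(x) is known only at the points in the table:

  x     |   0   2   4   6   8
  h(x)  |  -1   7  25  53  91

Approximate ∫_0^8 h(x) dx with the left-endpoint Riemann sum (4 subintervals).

Δx = 2.
Sum = 2·[(-1) + 7 + 25 + 53] = 168.

168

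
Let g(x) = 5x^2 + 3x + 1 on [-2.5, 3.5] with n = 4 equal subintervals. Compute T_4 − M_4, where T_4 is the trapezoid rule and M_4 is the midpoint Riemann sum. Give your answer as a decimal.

16.875

T_4 = 123.75.
M_4 = 106.875.
T_4 − M_4 = 16.875.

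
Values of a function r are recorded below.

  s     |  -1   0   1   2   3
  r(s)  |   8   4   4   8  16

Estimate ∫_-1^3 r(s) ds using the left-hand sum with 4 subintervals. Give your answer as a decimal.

Δs = 1.
Sum = 1·[8 + 4 + 4 + 8] = 24.

24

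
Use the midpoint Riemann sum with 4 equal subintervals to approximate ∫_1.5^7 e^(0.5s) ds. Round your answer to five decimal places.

60.79256

Δs = (7 − 1.5)/4 = 1.375.
Midpoints: 2.1875, 3.5625, 4.9375, 6.3125.
f(2.1875) ≈ 2.98545, f(3.5625) ≈ 5.93727, f(4.9375) ≈ 11.80768, f(6.3125) ≈ 23.48237.
Sum = Δs · [f(2.1875) + f(3.5625) + f(4.9375) + f(6.3125)].
Sum ≈ 60.79256.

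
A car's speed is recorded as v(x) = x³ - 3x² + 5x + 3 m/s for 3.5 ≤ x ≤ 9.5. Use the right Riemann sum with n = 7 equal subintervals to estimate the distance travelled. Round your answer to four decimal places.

1671.0153

Δx = (9.5 − 3.5)/7 = 6/7.
Right endpoints: 61/14, 73/14, 85/14, 97/14, 109/14, 121/14, 9.5.
v(61/14) = 138711/2744, v(73/14) = 244971/2744, v(85/14) = 402207/2744, v(97/14) = 620787/2744, v(109/14) = 911079/2744, v(121/14) = 1283451/2744, v(9.5) = 637.125.
Sum = Δx · [v(61/14) + v(73/14) + v(85/14) + ...].
Sum ≈ 1671.0153.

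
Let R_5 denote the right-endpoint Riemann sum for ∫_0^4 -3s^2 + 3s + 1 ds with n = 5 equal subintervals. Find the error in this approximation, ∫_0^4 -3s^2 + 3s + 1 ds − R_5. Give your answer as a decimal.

15.68

Exact integral: ∫_0^4 f(s) ds = -36.
R_5 = -51.68.
Error = -36 − (-51.68) = 15.68.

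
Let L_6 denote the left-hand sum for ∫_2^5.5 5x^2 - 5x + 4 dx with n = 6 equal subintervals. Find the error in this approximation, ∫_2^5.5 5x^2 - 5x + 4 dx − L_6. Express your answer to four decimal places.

32.1846

Exact integral: ∫_2^5.5 f(x) dx ≈ 212.333333.
L_6 ≈ 180.148727.
Error ≈ 212.333333 − 180.148727 ≈ 32.1846.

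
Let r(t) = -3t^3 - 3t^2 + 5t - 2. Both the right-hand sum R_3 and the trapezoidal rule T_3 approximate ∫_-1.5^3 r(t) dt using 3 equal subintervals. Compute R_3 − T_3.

-66.65625

R_3 = -162.5625.
T_3 = -95.90625.
R_3 − T_3 = -66.65625.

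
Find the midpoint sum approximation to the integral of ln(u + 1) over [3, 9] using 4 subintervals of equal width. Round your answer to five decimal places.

11.49456

Δu = (9 − 3)/4 = 1.5.
Midpoints: 3.75, 5.25, 6.75, 8.25.
f(3.75) ≈ 1.55814, f(5.25) ≈ 1.83258, f(6.75) ≈ 2.04769, f(8.25) ≈ 2.22462.
Sum = Δu · [f(3.75) + f(5.25) + f(6.75) + f(8.25)].
Sum ≈ 11.49456.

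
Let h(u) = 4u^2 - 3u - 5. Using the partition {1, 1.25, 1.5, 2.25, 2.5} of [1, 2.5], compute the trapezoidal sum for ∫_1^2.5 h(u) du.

4.4375

Subinterval widths: 0.25, 0.25, 0.75, 0.25.
h(1) = -4, h(1.25) = -2.5, h(1.5) = -0.5, h(2.25) = 8.5, h(2.5) = 12.5.
On each subinterval the trapezoid contributes (Δu_i/2)·[h(u_{i-1}) + h(u_i)].
Sum = 4.4375.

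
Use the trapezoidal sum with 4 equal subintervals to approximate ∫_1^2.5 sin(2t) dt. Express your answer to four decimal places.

Δt = (2.5 − 1)/4 = 0.375.
f(1) ≈ 0.9093, f(1.375) ≈ 0.3817, f(1.75) ≈ -0.3508, f(2.125) ≈ -0.8950, f(2.5) ≈ -0.9589.
T_4 = (Δt/2)·[f(t_0) + 2f(t_1) + 2f(t_2) + 2f(t_3) + f(t_4)].
Sum ≈ -0.3333.

-0.3333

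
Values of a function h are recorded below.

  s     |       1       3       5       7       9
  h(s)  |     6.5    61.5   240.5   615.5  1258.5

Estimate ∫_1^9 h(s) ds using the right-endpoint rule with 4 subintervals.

4352

Δs = 2.
Sum = 2·[61.5 + 240.5 + 615.5 + 1258.5] = 4352.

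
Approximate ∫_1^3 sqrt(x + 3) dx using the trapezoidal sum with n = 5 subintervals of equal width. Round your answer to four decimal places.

Δx = (3 − 1)/5 = 0.4.
f(1) ≈ 2.0000, f(1.4) ≈ 2.0976, f(1.8) ≈ 2.1909, f(2.2) ≈ 2.2804, f(2.6) ≈ 2.3664, f(3) ≈ 2.4495.
T_5 = (Δx/2)·[f(x_0) + 2f(x_1) + ... + 2f(x_{4}) + f(x_5)].
Sum ≈ 4.4640.

4.4640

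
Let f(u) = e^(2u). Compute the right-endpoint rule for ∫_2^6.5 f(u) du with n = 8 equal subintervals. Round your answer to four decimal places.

368442.6307

Δu = (6.5 − 2)/8 = 0.5625.
Right endpoints: 2.5625, 3.125, 3.6875, 4.25, 4.8125, 5.375, 5.9375, 6.5.
f(2.5625) ≈ 168.1741, f(3.125) ≈ 518.0128, f(3.6875) ≈ 1595.5918, f(4.25) ≈ 4914.7688, f(4.8125) ≈ 15138.5538, f(5.375) ≈ 46630.0285, f(5.9375) ≈ 143630.5993, f(6.5) ≈ 442413.3920.
Sum = Δu · [f(2.5625) + f(3.125) + f(3.6875) + ...].
Sum ≈ 368442.6307.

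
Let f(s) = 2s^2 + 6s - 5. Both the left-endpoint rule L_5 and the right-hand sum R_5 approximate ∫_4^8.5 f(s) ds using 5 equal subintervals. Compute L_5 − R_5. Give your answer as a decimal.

L_5 = 451.44.
R_5 = 576.99.
L_5 − R_5 = -125.55.

-125.55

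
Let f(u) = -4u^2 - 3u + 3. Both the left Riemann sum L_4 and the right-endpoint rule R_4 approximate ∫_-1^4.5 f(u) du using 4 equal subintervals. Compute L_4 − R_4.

L_4 = -77.859375.
R_4 = -206.421875.
L_4 − R_4 = 128.5625.

128.5625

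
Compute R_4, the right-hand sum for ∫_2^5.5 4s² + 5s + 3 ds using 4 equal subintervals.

342.671875

Δs = (5.5 − 2)/4 = 0.875.
Right endpoints: 2.875, 3.75, 4.625, 5.5.
f(2.875) = 50.4375, f(3.75) = 78, f(4.625) = 111.6875, f(5.5) = 151.5.
Sum = Δs · [f(2.875) + f(3.75) + f(4.625) + f(5.5)].
Sum = 342.671875.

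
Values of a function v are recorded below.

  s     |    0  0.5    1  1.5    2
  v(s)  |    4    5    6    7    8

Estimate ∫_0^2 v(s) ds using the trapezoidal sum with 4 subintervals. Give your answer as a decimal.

Δs = 0.5.
T_4 = (0.5/2)·[4 + 2·5 + 2·6 + 2·7 + 8] = 12.

12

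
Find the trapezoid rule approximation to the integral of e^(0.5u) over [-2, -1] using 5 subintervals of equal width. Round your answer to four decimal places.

0.4777

Δu = (-1 − (-2))/5 = 0.2.
f(-2) ≈ 0.3679, f(-1.8) ≈ 0.4066, f(-1.6) ≈ 0.4493, f(-1.4) ≈ 0.4966, f(-1.2) ≈ 0.5488, f(-1) ≈ 0.6065.
T_5 = (Δu/2)·[f(u_0) + 2f(u_1) + ... + 2f(u_{4}) + f(u_5)].
Sum ≈ 0.4777.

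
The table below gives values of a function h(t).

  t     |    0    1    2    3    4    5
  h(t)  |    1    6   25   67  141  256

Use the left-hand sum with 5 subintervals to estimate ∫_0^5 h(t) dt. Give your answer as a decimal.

240

Δt = 1.
Sum = 1·[1 + 6 + 25 + 67 + 141] = 240.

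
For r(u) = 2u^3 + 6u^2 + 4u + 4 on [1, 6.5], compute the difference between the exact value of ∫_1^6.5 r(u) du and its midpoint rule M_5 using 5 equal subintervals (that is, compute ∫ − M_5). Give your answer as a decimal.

15.805625

Exact integral: ∫_1^6.5 r(u) du = 1543.78125.
M_5 = 1527.975625.
Error = 1543.78125 − 1527.975625 = 15.805625.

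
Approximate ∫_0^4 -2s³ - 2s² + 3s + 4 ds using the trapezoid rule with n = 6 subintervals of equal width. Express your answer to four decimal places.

Δs = (4 − 0)/6 = 2/3.
f(0) = 4, f(2/3) = 122/27, f(4/3) = -8/27, f(2) = -14, f(8/3) = -1084/27, f(10/3) = -2222/27, f(4) = -144.
T_6 = (Δs/2)·[f(s_0) + 2f(s_1) + ... + 2f(s_{5}) + f(s_6)].
Sum ≈ -134.8148.

-134.8148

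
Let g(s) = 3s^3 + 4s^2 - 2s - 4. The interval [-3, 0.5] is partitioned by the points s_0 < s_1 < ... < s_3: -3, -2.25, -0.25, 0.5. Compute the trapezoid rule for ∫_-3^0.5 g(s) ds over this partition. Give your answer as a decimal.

-40.47265625

Subinterval widths: 0.75, 2, 0.75.
g(-3) = -43, g(-2.25) = -13.421875, g(-0.25) = -3.296875, g(0.5) = -3.625.
On each subinterval the trapezoid contributes (Δs_i/2)·[g(s_{i-1}) + g(s_i)].
Sum = -40.47265625.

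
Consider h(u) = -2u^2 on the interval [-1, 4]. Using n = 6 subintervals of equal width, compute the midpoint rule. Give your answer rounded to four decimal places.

-42.7546

Δu = (4 − (-1))/6 = 5/6.
Midpoints: -7/12, 0.25, 13/12, 23/12, 2.75, 43/12.
h(-7/12) = -49/72, h(0.25) = -0.125, h(13/12) = -169/72, h(23/12) = -529/72, h(2.75) = -15.125, h(43/12) = -1849/72.
Sum = Δu · [h(-7/12) + h(0.25) + h(13/12) + ...].
Sum ≈ -42.7546.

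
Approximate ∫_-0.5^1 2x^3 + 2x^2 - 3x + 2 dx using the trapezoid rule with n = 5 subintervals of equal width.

Δx = (1 − (-0.5))/5 = 0.3.
f(-0.5) = 3.75, f(-0.2) = 2.664, f(0.1) = 1.722, f(0.4) = 1.248, f(0.7) = 1.566, f(1) = 3.
T_5 = (Δx/2)·[f(x_0) + 2f(x_1) + ... + 2f(x_{4}) + f(x_5)].
Sum = 3.1725.

3.1725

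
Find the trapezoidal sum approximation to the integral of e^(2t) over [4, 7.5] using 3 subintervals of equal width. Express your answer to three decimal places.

Δt = (7.5 − 4)/3 = 7/6.
f(4) ≈ 2980.958, f(31/6) ≈ 30740.409, f(19/3) ≈ 317003.048, f(7.5) ≈ 3269017.372.
T_3 = (Δt/2)·[f(t_0) + 2f(t_1) + 2f(t_2) + f(t_3)].
Sum ≈ 2314366.393.

2314366.393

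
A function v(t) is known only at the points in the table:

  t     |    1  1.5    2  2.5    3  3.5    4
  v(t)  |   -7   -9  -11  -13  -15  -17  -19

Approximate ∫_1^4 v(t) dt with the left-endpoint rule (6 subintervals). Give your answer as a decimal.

-36

Δt = 0.5.
Sum = 0.5·[(-7) + (-9) + (-11) + (-13) + (-15) + (-17)] = -36.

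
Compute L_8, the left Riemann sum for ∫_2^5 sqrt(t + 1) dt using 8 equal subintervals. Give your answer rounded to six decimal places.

6.198347

Δt = (5 − 2)/8 = 0.375.
Left endpoints: 2, 2.375, 2.75, 3.125, 3.5, 3.875, 4.25, 4.625.
f(2) ≈ 1.732051, f(2.375) ≈ 1.837117, f(2.75) ≈ 1.936492, f(3.125) ≈ 2.031010, f(3.5) ≈ 2.121320, f(3.875) ≈ 2.207940, f(4.25) ≈ 2.291288, f(4.625) ≈ 2.371708.
Sum = Δt · [f(2) + f(2.375) + f(2.75) + ...].
Sum ≈ 6.198347.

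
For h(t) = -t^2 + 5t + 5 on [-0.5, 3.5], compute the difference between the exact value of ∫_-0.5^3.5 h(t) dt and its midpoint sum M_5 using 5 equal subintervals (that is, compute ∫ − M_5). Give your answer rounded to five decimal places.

-0.21333

Exact integral: ∫_-0.5^3.5 h(t) dt ≈ 35.6666667.
M_5 = 35.88.
Error ≈ 35.6666667 − 35.88 ≈ -0.21333.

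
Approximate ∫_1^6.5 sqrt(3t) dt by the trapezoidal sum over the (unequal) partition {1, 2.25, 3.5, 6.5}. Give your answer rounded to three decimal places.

17.840

Subinterval widths: 1.25, 1.25, 3.
f(1) ≈ 1.732, f(2.25) ≈ 2.598, f(3.5) ≈ 3.240, f(6.5) ≈ 4.416.
On each subinterval the trapezoid contributes (Δt_i/2)·[f(t_{i-1}) + f(t_i)].
Sum ≈ 17.840.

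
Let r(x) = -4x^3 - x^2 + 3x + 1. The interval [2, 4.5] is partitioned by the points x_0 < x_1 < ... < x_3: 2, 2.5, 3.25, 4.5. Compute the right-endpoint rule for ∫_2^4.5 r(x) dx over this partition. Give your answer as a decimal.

-595.78125

Subinterval widths: 0.5, 0.75, 1.25.
Right endpoints: 2.5, 3.25, 4.5.
r(2.5) = -60.25, r(3.25) = -137.125, r(4.5) = -370.25.
Sum = Σ Δx_i · r(x_i).
Sum = -595.78125.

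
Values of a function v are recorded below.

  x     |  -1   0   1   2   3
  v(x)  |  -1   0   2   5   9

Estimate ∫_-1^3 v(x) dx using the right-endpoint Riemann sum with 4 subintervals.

16

Δx = 1.
Sum = 1·[0 + 2 + 5 + 9] = 16.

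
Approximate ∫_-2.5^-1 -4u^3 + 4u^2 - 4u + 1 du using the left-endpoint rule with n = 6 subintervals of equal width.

80.640625

Δu = (-1 − (-2.5))/6 = 0.25.
Left endpoints: -2.5, -2.25, -2, -1.75, -1.5, -1.25.
f(-2.5) = 98.5, f(-2.25) = 75.8125, f(-2) = 57, f(-1.75) = 41.6875, f(-1.5) = 29.5, f(-1.25) = 20.0625.
Sum = Δu · [f(-2.5) + f(-2.25) + f(-2) + ...].
Sum = 80.640625.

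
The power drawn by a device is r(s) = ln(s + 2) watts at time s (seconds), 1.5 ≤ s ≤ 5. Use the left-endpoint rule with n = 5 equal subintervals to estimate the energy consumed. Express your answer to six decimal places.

Δs = (5 − 1.5)/5 = 0.7.
Left endpoints: 1.5, 2.2, 2.9, 3.6, 4.3.
r(1.5) ≈ 1.252763, r(2.2) ≈ 1.435085, r(2.9) ≈ 1.589235, r(3.6) ≈ 1.722767, r(4.3) ≈ 1.840550.
Sum = Δs · [r(1.5) + r(2.2) + r(2.9) + r(3.6) + r(4.3)].
Sum ≈ 5.488279.

5.488279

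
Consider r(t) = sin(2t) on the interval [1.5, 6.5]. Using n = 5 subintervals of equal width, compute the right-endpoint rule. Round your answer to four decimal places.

-0.4696

Δt = (6.5 − 1.5)/5 = 1.
Right endpoints: 2.5, 3.5, 4.5, 5.5, 6.5.
r(2.5) ≈ -0.9589, r(3.5) ≈ 0.6570, r(4.5) ≈ 0.4121, r(5.5) ≈ -1.0000, r(6.5) ≈ 0.4202.
Sum = Δt · [r(2.5) + r(3.5) + r(4.5) + r(5.5) + r(6.5)].
Sum ≈ -0.4696.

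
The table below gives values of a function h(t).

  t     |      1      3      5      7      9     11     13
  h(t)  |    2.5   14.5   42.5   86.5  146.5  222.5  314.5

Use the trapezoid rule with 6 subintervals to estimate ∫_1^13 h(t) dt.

Δt = 2.
T_6 = (2/2)·[2.5 + 2·14.5 + 2·42.5 + 2·86.5 + 2·146.5 + 2·222.5 + 314.5] = 1342.

1342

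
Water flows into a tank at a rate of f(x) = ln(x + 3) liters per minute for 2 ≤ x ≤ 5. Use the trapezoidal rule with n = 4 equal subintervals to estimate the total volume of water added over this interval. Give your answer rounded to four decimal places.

Δx = (5 − 2)/4 = 0.75.
f(2) ≈ 1.6094, f(2.75) ≈ 1.7492, f(3.5) ≈ 1.8718, f(4.25) ≈ 1.9810, f(5) ≈ 2.0794.
T_4 = (Δx/2)·[f(x_0) + 2f(x_1) + 2f(x_2) + 2f(x_3) + f(x_4)].
Sum ≈ 5.5848.

5.5848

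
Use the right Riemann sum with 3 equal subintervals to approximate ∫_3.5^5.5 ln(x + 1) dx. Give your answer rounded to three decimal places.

3.518

Δx = (5.5 − 3.5)/3 = 2/3.
Right endpoints: 25/6, 29/6, 5.5.
f(25/6) ≈ 1.642, f(29/6) ≈ 1.764, f(5.5) ≈ 1.872.
Sum = Δx · [f(25/6) + f(29/6) + f(5.5)].
Sum ≈ 3.518.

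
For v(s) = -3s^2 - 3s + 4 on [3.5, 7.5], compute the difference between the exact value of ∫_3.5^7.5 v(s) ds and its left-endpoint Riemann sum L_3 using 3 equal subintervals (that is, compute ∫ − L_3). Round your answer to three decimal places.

Exact integral: ∫_3.5^7.5 v(s) ds = -429.
L_3 ≈ -336.55556.
Error ≈ -429 − (-336.55556) ≈ -92.444.

-92.444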